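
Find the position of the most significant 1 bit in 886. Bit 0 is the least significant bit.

9

886 = 1101110110
The topmost 1 is at position 9 (since 2^9 = 512 ≤ 886 < 1024).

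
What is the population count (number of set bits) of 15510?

15510 = 11110010010110
Count the 1s: 1 + 1 + 1 + 1 + 1 + 1 + 1 + 1 = 8

8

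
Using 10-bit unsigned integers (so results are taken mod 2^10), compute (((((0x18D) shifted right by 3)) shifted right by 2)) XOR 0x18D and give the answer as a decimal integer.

0x18D = 0110001101
→ shifted right by 3 → 0000110001 = 49
→ shifted right by 2 → 0000001100 = 12
0x18D = 0110001101
→ XOR → 0110000001 = 385

385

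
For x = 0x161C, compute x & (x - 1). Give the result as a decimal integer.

5656

x = 1011000011100 = 5660
x - 1 = 1011000011011
AND   = 1011000011000 = 5656
(x & (x - 1) clears the lowest set bit of x.)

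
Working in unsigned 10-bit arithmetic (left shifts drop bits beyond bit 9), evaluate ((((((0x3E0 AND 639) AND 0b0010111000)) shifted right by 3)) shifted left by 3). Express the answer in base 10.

32

0x3E0 = 1111100000
639 = 1001111111
→ AND → 1001100000 = 608
0b0010111000 = 0010111000
→ AND → 0000100000 = 32
→ shifted right by 3 → 0000000100 = 4
→ shifted left by 3 (mod 2^10) → 0000100000 = 32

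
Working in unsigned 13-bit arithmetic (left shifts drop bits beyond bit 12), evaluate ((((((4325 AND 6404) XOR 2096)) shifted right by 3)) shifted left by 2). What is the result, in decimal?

3096

4325 = 1000011100101
6404 = 1100100000100
→ AND → 1000000000100 = 4100
2096 = 0100000110000
→ XOR → 1100000110100 = 6196
→ shifted right by 3 → 0001100000110 = 774
→ shifted left by 2 (mod 2^13) → 0110000011000 = 3096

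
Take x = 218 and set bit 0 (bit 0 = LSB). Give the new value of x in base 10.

x = 00011011010
bit 0 is currently 0; set it via x | (1 << 0) = x | 1
→ 00011011011 = 219

219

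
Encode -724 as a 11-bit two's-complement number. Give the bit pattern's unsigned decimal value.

1324

724 in 11 bits: 01011010100
Invert: 10100101011
Add 1:  10100101100 = 1324
(Check: 2^11 - 724 = 2048 - 724 = 1324.)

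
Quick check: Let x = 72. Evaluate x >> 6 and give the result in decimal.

1

72 = 1001000
shift right by 6 → 0000001 = 1
(equivalently, floor(72 / 64))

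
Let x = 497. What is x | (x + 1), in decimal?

x = 111110001 = 497
x + 1 = 111110010
OR    = 111110011 = 499
(x | (x + 1) sets the lowest cleared bit.)

499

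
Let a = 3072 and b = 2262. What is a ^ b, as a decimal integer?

1238

3072 = 110000000000
2262 = 100011010110
XOR → 010011010110 = 1238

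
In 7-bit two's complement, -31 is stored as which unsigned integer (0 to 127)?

31 in 7 bits: 0011111
Invert: 1100000
Add 1:  1100001 = 97
(Check: 2^7 - 31 = 128 - 31 = 97.)

97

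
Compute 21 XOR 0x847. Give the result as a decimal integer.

2130

21 = 000000010101
0x847 = 100001000111
XOR → 100001010010 = 2130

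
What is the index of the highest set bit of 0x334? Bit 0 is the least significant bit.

0x334 = 1100110100
The topmost 1 is at position 9 (since 2^9 = 512 ≤ 820 < 1024).

9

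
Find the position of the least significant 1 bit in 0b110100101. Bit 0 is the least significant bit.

0

0b110100101 = 110100101
Trailing zeros: 0, so the lowest set bit is bit 0 (value 1).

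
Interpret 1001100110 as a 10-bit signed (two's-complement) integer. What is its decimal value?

pattern = 1001100110 (MSB is 1 ⇒ negative)
Invert: 0110011001, add 1 → 0110011010 = 410, so the value is -410.
(Equivalently: 614 - 2^10 = 614 - 1024 = -410.)

-410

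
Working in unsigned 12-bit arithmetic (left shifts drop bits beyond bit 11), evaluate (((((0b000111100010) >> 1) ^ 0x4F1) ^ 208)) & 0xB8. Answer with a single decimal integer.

0b000111100010 = 000111100010
→ >> 1 → 000011110001 = 241
0x4F1 = 010011110001
→ ^ → 010000000000 = 1024
208 = 000011010000
→ ^ → 010011010000 = 1232
0xB8 = 000010111000
→ & → 000010010000 = 144

144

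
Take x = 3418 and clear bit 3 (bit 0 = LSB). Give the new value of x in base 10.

x = 0110101011010
bit 3 is currently 1; clear it via x & ~(1 << 3) = x & ~8
→ 0110101010010 = 3410

3410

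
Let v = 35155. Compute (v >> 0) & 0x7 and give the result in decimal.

v = 1000100101010011
Shift right by 0: 1000100101010011
Mask low 3 bits: 011 = 3

3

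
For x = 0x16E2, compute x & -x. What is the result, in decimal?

x = 1011011100010 = 5858
-x (two's complement) = …0100100011110
AND   = 0000000000010 = 2
(x & -x isolates the lowest set bit of x.)

2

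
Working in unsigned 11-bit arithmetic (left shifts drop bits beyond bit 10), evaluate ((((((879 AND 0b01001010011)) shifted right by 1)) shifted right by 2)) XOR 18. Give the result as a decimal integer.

879 = 01101101111
0b01001010011 = 01001010011
→ AND → 01001000011 = 579
→ shifted right by 1 → 00100100001 = 289
→ shifted right by 2 → 00001001000 = 72
18 = 00000010010
→ XOR → 00001011010 = 90

90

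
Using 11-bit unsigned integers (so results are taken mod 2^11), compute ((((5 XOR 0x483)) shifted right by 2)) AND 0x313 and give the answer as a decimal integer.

5 = 00000000101
0x483 = 10010000011
→ XOR → 10010000110 = 1158
→ shifted right by 2 → 00100100001 = 289
0x313 = 01100010011
→ AND → 00100000001 = 257

257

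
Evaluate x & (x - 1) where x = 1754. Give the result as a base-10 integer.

x = 11011011010 = 1754
x - 1 = 11011011001
AND   = 11011011000 = 1752
(x & (x - 1) clears the lowest set bit of x.)

1752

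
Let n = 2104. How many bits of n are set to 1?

2104 = 100000111000
Count the 1s: 1 + 1 + 1 + 1 = 4

4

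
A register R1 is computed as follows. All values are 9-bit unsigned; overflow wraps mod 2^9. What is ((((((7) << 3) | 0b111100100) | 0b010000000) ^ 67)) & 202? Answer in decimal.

138

7 = 000000111
→ << 3 (mod 2^9) → 000111000 = 56
0b111100100 = 111100100
→ | → 111111100 = 508
0b010000000 = 010000000
→ | → 111111100 = 508
67 = 001000011
→ ^ → 110111111 = 447
202 = 011001010
→ & → 010001010 = 138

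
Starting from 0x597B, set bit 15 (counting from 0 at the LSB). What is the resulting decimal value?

55675

x = 0101100101111011
bit 15 is currently 0; set it via x | (1 << 15) = x | 32768
→ 1101100101111011 = 55675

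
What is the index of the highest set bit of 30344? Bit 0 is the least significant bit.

30344 = 111011010001000
The topmost 1 is at position 14 (since 2^14 = 16384 ≤ 30344 < 32768).

14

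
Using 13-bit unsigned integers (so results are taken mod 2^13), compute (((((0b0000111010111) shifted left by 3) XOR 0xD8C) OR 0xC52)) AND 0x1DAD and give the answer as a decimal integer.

0b0000111010111 = 0000111010111
→ shifted left by 3 (mod 2^13) → 0111010111000 = 3768
0xD8C = 0110110001100
→ XOR → 0001100110100 = 820
0xC52 = 0110001010010
→ OR → 0111101110110 = 3958
0x1DAD = 1110110101101
→ AND → 0110100100100 = 3364

3364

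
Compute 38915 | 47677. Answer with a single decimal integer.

47679

38915 = 1001100000000011
47677 = 1011101000111101
 OR → 1011101000111111 = 47679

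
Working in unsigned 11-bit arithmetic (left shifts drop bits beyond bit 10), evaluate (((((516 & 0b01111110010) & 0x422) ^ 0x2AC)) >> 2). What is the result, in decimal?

171

516 = 01000000100
0b01111110010 = 01111110010
→ & → 01000000000 = 512
0x422 = 10000100010
→ & → 00000000000 = 0
0x2AC = 01010101100
→ ^ → 01010101100 = 684
→ >> 2 → 00010101011 = 171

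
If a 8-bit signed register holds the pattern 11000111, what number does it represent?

-57

pattern = 11000111 (MSB is 1 ⇒ negative)
Invert: 00111000, add 1 → 00111001 = 57, so the value is -57.
(Equivalently: 199 - 2^8 = 199 - 256 = -57.)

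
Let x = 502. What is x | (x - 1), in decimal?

x = 111110110 = 502
x - 1 = 111110101
OR    = 111110111 = 503
(x | (x - 1) sets all bits below the lowest set bit.)

503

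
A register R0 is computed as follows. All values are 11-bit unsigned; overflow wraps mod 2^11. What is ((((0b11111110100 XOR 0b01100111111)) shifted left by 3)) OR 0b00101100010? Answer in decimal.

0b11111110100 = 11111110100
0b01100111111 = 01100111111
→ XOR → 10011001011 = 1227
→ shifted left by 3 (mod 2^11) → 11001011000 = 1624
0b00101100010 = 00101100010
→ OR → 11101111010 = 1914

1914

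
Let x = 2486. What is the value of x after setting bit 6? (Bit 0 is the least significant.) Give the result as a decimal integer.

2550

x = 0100110110110
bit 6 is currently 0; set it via x | (1 << 6) = x | 64
→ 0100111110110 = 2550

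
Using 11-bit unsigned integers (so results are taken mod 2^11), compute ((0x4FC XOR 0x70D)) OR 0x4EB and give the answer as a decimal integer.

0x4FC = 10011111100
0x70D = 11100001101
→ XOR → 01111110001 = 1009
0x4EB = 10011101011
→ OR → 11111111011 = 2043

2043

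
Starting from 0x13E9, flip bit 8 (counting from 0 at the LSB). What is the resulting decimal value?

x = 1001111101001
bit 8 is currently 1; toggle it via x ^ (1 << 8) = x ^ 256
→ 1001011101001 = 4841

4841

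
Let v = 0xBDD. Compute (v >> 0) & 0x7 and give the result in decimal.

v = 101111011101
Shift right by 0: 101111011101
Mask low 3 bits: 101 = 5

5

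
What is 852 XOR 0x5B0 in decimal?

1764

852 = 01101010100
0x5B0 = 10110110000
XOR → 11011100100 = 1764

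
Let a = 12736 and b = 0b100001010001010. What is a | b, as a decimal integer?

12736 = 011000111000000
b = 100001010001010
 OR → 111001111001010 = 29642

29642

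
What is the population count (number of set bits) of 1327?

1327 = 10100101111
Count the 1s: 1 + 1 + 1 + 1 + 1 + 1 + 1 = 7

7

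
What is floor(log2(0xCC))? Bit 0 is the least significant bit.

0xCC = 11001100
The topmost 1 is at position 7 (since 2^7 = 128 ≤ 204 < 256).

7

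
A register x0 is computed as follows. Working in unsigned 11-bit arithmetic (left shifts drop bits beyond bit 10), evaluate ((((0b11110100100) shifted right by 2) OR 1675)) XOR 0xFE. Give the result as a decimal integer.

0b11110100100 = 11110100100
→ shifted right by 2 → 00111101001 = 489
1675 = 11010001011
→ OR → 11111101011 = 2027
0xFE = 00011111110
→ XOR → 11100010101 = 1813

1813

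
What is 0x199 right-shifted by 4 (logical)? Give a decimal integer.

25

0x199 = 110011001
shift right by 4 → 000011001 = 25
(equivalently, floor(409 / 16))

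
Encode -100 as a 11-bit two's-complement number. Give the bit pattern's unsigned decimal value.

100 in 11 bits: 00001100100
Invert: 11110011011
Add 1:  11110011100 = 1948
(Check: 2^11 - 100 = 2048 - 100 = 1948.)

1948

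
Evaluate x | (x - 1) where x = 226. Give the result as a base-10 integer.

x = 11100010 = 226
x - 1 = 11100001
OR    = 11100011 = 227
(x | (x - 1) sets all bits below the lowest set bit.)

227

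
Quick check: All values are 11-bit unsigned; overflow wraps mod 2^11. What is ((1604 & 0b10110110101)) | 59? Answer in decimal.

1604 = 11001000100
0b10110110101 = 10110110101
→ & → 10000000100 = 1028
59 = 00000111011
→ | → 10000111111 = 1087

1087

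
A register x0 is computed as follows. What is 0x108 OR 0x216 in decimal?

798

0x108 = 0100001000
0x216 = 1000010110
 OR → 1100011110 = 798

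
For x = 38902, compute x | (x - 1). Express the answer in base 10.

x = 1001011111110110 = 38902
x - 1 = 1001011111110101
OR    = 1001011111110111 = 38903
(x | (x - 1) sets all bits below the lowest set bit.)

38903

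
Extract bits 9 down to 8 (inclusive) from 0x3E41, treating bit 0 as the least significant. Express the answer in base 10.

2

v = 11111001000001
Shift right by 8: 111110
Mask low 2 bits: 10 = 2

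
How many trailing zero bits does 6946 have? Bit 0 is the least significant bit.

6946 = 1101100100010
Trailing zeros: 1, so the lowest set bit is bit 1 (value 2).

1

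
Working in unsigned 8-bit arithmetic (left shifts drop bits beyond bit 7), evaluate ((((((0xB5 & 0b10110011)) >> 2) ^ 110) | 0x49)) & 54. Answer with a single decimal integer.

0xB5 = 10110101
0b10110011 = 10110011
→ & → 10110001 = 177
→ >> 2 → 00101100 = 44
110 = 01101110
→ ^ → 01000010 = 66
0x49 = 01001001
→ | → 01001011 = 75
54 = 00110110
→ & → 00000010 = 2

2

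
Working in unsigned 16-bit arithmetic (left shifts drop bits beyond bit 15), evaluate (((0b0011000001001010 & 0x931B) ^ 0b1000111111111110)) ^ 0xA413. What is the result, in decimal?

15335

0b0011000001001010 = 0011000001001010
0x931B = 1001001100011011
→ & → 0001000000001010 = 4106
0b1000111111111110 = 1000111111111110
→ ^ → 1001111111110100 = 40948
0xA413 = 1010010000010011
→ ^ → 0011101111100111 = 15335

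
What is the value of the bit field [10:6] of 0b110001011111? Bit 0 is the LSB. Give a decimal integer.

v = 110001011111
Shift right by 6: 110001
Mask low 5 bits: 10001 = 17

17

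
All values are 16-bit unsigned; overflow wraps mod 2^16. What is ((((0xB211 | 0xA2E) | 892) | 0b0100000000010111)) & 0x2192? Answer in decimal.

8466

0xB211 = 1011001000010001
0xA2E = 0000101000101110
→ | → 1011101000111111 = 47679
892 = 0000001101111100
→ | → 1011101101111111 = 47999
0b0100000000010111 = 0100000000010111
→ | → 1111101101111111 = 64383
0x2192 = 0010000110010010
→ & → 0010000100010010 = 8466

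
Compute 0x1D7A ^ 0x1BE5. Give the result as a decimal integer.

0x1D7A = 1110101111010
0x1BE5 = 1101111100101
XOR → 0011010011111 = 1695

1695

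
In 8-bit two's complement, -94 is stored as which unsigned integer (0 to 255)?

162

94 in 8 bits: 01011110
Invert: 10100001
Add 1:  10100010 = 162
(Check: 2^8 - 94 = 256 - 94 = 162.)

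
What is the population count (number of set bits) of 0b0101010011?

n = 101010011
Count the 1s: 1 + 1 + 1 + 1 + 1 = 5

5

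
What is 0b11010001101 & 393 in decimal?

a = 11010001101
393 = 00110001001
AND → 00010001001 = 137

137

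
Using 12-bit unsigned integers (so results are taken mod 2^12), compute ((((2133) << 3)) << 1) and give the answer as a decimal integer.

1360

2133 = 100001010101
→ << 3 (mod 2^12) → 001010101000 = 680
→ << 1 (mod 2^12) → 010101010000 = 1360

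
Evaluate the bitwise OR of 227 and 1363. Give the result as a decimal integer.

1523

227 = 00011100011
1363 = 10101010011
 OR → 10111110011 = 1523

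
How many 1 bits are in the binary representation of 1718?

7

1718 = 11010110110
Count the 1s: 1 + 1 + 1 + 1 + 1 + 1 + 1 = 7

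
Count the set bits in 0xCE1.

0xCE1 = 110011100001
Count the 1s: 1 + 1 + 1 + 1 + 1 + 1 = 6

6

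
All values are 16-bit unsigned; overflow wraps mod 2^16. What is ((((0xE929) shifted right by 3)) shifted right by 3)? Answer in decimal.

0xE929 = 1110100100101001
→ shifted right by 3 → 0001110100100101 = 7461
→ shifted right by 3 → 0000001110100100 = 932

932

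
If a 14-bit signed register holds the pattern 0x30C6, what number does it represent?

pattern = 11000011000110 (MSB is 1 ⇒ negative)
Invert: 00111100111001, add 1 → 00111100111010 = 3898, so the value is -3898.
(Equivalently: 12486 - 2^14 = 12486 - 16384 = -3898.)

-3898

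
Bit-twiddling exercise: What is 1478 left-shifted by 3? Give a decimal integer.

1478 = 00010111000110
shift left by 3 → 10111000110000 = 11824
(equivalently, 1478 × 2^3 = 1478 × 8)

11824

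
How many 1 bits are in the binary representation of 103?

5

103 = 1100111
Count the 1s: 1 + 1 + 1 + 1 + 1 = 5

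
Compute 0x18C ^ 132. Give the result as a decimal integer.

0x18C = 110001100
132 = 010000100
XOR → 100001000 = 264

264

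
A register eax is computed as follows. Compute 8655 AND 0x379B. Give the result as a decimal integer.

8655 = 10000111001111
0x379B = 11011110011011
AND → 10000110001011 = 8587

8587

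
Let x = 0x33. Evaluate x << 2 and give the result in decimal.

204

0x33 = 00110011
shift left by 2 → 11001100 = 204
(equivalently, 51 × 2^2 = 51 × 4)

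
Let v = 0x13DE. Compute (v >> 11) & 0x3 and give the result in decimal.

2

v = 01001111011110
Shift right by 11: 010
Mask low 2 bits: 10 = 2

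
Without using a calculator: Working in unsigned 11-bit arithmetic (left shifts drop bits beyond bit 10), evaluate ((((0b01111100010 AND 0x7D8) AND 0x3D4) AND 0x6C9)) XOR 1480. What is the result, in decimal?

1800

0b01111100010 = 01111100010
0x7D8 = 11111011000
→ AND → 01111000000 = 960
0x3D4 = 01111010100
→ AND → 01111000000 = 960
0x6C9 = 11011001001
→ AND → 01011000000 = 704
1480 = 10111001000
→ XOR → 11100001000 = 1800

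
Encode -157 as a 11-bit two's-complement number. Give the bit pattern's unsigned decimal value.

1891

157 in 11 bits: 00010011101
Invert: 11101100010
Add 1:  11101100011 = 1891
(Check: 2^11 - 157 = 2048 - 157 = 1891.)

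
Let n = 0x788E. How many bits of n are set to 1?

0x788E = 111100010001110
Count the 1s: 1 + 1 + 1 + 1 + 1 + 1 + 1 + 1 = 8

8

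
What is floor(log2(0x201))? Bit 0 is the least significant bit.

0x201 = 1000000001
The topmost 1 is at position 9 (since 2^9 = 512 ≤ 513 < 1024).

9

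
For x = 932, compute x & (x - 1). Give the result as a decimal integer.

x = 1110100100 = 932
x - 1 = 1110100011
AND   = 1110100000 = 928
(x & (x - 1) clears the lowest set bit of x.)

928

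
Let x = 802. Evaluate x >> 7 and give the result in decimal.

6

802 = 1100100010
shift right by 7 → 0000000110 = 6
(equivalently, floor(802 / 128))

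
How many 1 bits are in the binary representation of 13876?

7

13876 = 11011000110100
Count the 1s: 1 + 1 + 1 + 1 + 1 + 1 + 1 = 7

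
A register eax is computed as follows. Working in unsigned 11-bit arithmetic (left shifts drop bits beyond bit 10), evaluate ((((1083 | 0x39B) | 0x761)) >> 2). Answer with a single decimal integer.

1083 = 10000111011
0x39B = 01110011011
→ | → 11110111011 = 1979
0x761 = 11101100001
→ | → 11111111011 = 2043
→ >> 2 → 00111111110 = 510

510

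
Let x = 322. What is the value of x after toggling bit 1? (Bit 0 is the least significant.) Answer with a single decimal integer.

320

x = 00101000010
bit 1 is currently 1; toggle it via x ^ (1 << 1) = x ^ 2
→ 00101000000 = 320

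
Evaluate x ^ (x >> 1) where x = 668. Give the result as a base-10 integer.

x = 1010011100 = 668
x>>1 = 0101001110
XOR  = 1111010010 = 978
(x ^ (x >> 1) gives the standard binary-reflected Gray code of x.)

978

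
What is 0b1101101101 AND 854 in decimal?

836

a = 1101101101
854 = 1101010110
AND → 1101000100 = 836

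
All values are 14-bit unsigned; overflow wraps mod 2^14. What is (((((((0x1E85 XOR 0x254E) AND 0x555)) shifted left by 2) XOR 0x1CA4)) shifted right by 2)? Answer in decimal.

0x1E85 = 01111010000101
0x254E = 10010101001110
→ XOR → 11101111001011 = 15307
0x555 = 00010101010101
→ AND → 00000101000001 = 321
→ shifted left by 2 (mod 2^14) → 00010100000100 = 1284
0x1CA4 = 01110010100100
→ XOR → 01100110100000 = 6560
→ shifted right by 2 → 00011001101000 = 1640

1640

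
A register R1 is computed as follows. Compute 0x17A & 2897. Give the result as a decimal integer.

336

0x17A = 000101111010
2897 = 101101010001
AND → 000101010000 = 336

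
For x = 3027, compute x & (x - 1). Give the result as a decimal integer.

3026

x = 101111010011 = 3027
x - 1 = 101111010010
AND   = 101111010010 = 3026
(x & (x - 1) clears the lowest set bit of x.)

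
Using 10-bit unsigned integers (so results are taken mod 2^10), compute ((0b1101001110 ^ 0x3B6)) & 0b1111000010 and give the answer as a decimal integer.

0b1101001110 = 1101001110
0x3B6 = 1110110110
→ ^ → 0011111000 = 248
0b1111000010 = 1111000010
→ & → 0011000000 = 192

192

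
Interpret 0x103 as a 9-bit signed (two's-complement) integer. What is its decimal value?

pattern = 100000011 (MSB is 1 ⇒ negative)
Invert: 011111100, add 1 → 011111101 = 253, so the value is -253.
(Equivalently: 259 - 2^9 = 259 - 512 = -253.)

-253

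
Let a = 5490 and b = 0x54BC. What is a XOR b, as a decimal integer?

5490 = 001010101110010
0x54BC = 101010010111100
XOR → 100000111001110 = 16846

16846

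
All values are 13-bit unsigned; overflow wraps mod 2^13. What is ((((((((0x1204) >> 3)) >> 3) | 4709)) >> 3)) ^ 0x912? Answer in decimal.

0x1204 = 1001000000100
→ >> 3 → 0001001000000 = 576
→ >> 3 → 0000001001000 = 72
4709 = 1001001100101
→ | → 1001001101101 = 4717
→ >> 3 → 0001001001101 = 589
0x912 = 0100100010010
→ ^ → 0101101011111 = 2911

2911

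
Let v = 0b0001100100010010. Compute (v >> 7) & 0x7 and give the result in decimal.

2

v = 0001100100010010
Shift right by 7: 000110010
Mask low 3 bits: 010 = 2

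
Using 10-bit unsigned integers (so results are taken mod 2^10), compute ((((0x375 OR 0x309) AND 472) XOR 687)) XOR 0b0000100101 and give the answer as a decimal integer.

0x375 = 1101110101
0x309 = 1100001001
→ OR → 1101111101 = 893
472 = 0111011000
→ AND → 0101011000 = 344
687 = 1010101111
→ XOR → 1111110111 = 1015
0b0000100101 = 0000100101
→ XOR → 1111010010 = 978

978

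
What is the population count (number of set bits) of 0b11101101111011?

n = 11101101111011
Count the 1s: 1 + 1 + 1 + 1 + 1 + 1 + 1 + 1 + 1 + 1 + 1 = 11

11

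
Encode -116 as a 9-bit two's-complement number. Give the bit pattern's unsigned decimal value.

116 in 9 bits: 001110100
Invert: 110001011
Add 1:  110001100 = 396
(Check: 2^9 - 116 = 512 - 116 = 396.)

396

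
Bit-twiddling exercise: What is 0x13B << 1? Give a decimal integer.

630

0x13B = 0100111011
shift left by 1 → 1001110110 = 630
(equivalently, 315 × 2^1 = 315 × 2)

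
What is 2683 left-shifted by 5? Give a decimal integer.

2683 = 00000101001111011
shift left by 5 → 10100111101100000 = 85856
(equivalently, 2683 × 2^5 = 2683 × 32)

85856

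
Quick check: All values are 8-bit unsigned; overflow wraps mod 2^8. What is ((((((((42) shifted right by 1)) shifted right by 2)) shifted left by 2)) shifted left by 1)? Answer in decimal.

42 = 00101010
→ shifted right by 1 → 00010101 = 21
→ shifted right by 2 → 00000101 = 5
→ shifted left by 2 (mod 2^8) → 00010100 = 20
→ shifted left by 1 (mod 2^8) → 00101000 = 40

40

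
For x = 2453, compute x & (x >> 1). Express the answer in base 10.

x = 100110010101 = 2453
x>>1 = 010011001010
AND  = 000010000000 = 128
(x & (x >> 1) has a 1 wherever x has two consecutive 1 bits.)

128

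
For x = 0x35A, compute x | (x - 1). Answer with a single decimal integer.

859

x = 1101011010 = 858
x - 1 = 1101011001
OR    = 1101011011 = 859
(x | (x - 1) sets all bits below the lowest set bit.)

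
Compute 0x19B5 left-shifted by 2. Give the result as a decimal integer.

26324

0x19B5 = 001100110110101
shift left by 2 → 110011011010100 = 26324
(equivalently, 6581 × 2^2 = 6581 × 4)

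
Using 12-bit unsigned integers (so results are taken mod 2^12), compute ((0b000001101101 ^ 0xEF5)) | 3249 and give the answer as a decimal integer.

0b000001101101 = 000001101101
0xEF5 = 111011110101
→ ^ → 111010011000 = 3736
3249 = 110010110001
→ | → 111010111001 = 3769

3769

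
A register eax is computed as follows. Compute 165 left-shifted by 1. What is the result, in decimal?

330

165 = 010100101
shift left by 1 → 101001010 = 330
(equivalently, 165 × 2^1 = 165 × 2)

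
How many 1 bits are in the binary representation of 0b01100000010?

3

n = 1100000010
Count the 1s: 1 + 1 + 1 = 3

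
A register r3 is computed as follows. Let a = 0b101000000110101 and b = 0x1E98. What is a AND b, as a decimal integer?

a = 101000000110101
0x1E98 = 001111010011000
AND → 001000000010000 = 4112

4112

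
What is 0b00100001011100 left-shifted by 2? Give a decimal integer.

8560

x = 00100001011100
shift left by 2 → 10000101110000 = 8560
(equivalently, 2140 × 2^2 = 2140 × 4)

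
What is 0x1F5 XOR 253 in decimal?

0x1F5 = 111110101
253 = 011111101
XOR → 100001000 = 264

264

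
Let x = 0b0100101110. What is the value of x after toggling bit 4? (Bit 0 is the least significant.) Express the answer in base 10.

x = 0100101110
bit 4 is currently 0; toggle it via x ^ (1 << 4) = x ^ 16
→ 0100111110 = 318

318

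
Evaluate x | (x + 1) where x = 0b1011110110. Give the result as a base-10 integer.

x = 1011110110 = 758
x + 1 = 1011110111
OR    = 1011110111 = 759
(x | (x + 1) sets the lowest cleared bit.)

759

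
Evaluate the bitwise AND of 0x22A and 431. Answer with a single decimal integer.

0x22A = 1000101010
431 = 0110101111
AND → 0000101010 = 42

42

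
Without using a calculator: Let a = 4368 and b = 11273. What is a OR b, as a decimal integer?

15641

4368 = 01000100010000
11273 = 10110000001001
 OR → 11110100011001 = 15641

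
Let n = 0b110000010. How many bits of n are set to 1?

3

n = 110000010
Count the 1s: 1 + 1 + 1 = 3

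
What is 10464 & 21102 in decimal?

96

10464 = 010100011100000
21102 = 101001001101110
AND → 000000001100000 = 96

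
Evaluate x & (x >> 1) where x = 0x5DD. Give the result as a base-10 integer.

204

x = 10111011101 = 1501
x>>1 = 01011101110
AND  = 00011001100 = 204
(x & (x >> 1) has a 1 wherever x has two consecutive 1 bits.)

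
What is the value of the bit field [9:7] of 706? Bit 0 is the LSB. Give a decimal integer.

v = 1011000010
Shift right by 7: 101
Mask low 3 bits: 101 = 5

5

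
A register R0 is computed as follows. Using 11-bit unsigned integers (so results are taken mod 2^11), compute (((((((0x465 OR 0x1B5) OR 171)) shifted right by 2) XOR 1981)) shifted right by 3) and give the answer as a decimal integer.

216

0x465 = 10001100101
0x1B5 = 00110110101
→ OR → 10111110101 = 1525
171 = 00010101011
→ OR → 10111111111 = 1535
→ shifted right by 2 → 00101111111 = 383
1981 = 11110111101
→ XOR → 11011000010 = 1730
→ shifted right by 3 → 00011011000 = 216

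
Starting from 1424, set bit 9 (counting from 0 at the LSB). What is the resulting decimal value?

1936

x = 010110010000
bit 9 is currently 0; set it via x | (1 << 9) = x | 512
→ 011110010000 = 1936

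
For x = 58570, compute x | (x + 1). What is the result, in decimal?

x = 1110010011001010 = 58570
x + 1 = 1110010011001011
OR    = 1110010011001011 = 58571
(x | (x + 1) sets the lowest cleared bit.)

58571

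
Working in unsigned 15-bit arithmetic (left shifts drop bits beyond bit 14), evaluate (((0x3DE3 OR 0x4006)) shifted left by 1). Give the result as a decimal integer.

0x3DE3 = 011110111100011
0x4006 = 100000000000110
→ OR → 111110111100111 = 32231
→ shifted left by 1 (mod 2^15) → 111101111001110 = 31694

31694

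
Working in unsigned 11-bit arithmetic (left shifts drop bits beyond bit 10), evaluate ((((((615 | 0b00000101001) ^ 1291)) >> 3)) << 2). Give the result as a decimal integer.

944

615 = 01001100111
0b00000101001 = 00000101001
→ | → 01001101111 = 623
1291 = 10100001011
→ ^ → 11101100100 = 1892
→ >> 3 → 00011101100 = 236
→ << 2 (mod 2^11) → 01110110000 = 944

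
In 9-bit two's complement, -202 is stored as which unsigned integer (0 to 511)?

202 in 9 bits: 011001010
Invert: 100110101
Add 1:  100110110 = 310
(Check: 2^9 - 202 = 512 - 202 = 310.)

310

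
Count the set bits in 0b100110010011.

n = 100110010011
Count the 1s: 1 + 1 + 1 + 1 + 1 + 1 = 6

6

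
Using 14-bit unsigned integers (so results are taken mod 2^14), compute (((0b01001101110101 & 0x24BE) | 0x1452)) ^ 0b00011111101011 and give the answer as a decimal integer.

0b01001101110101 = 01001101110101
0x24BE = 10010010111110
→ & → 00000000110100 = 52
0x1452 = 01010001010010
→ | → 01010001110110 = 5238
0b00011111101011 = 00011111101011
→ ^ → 01001110011101 = 5021

5021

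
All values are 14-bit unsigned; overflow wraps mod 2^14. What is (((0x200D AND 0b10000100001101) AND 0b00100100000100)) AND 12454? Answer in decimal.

0x200D = 10000000001101
0b10000100001101 = 10000100001101
→ AND → 10000000001101 = 8205
0b00100100000100 = 00100100000100
→ AND → 00000000000100 = 4
12454 = 11000010100110
→ AND → 00000000000100 = 4

4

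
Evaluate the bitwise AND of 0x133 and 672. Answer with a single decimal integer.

0x133 = 0100110011
672 = 1010100000
AND → 0000100000 = 32

32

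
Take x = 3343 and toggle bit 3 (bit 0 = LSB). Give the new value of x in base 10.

x = 0110100001111
bit 3 is currently 1; toggle it via x ^ (1 << 3) = x ^ 8
→ 0110100000111 = 3335

3335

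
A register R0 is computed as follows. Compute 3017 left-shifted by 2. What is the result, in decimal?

3017 = 00101111001001
shift left by 2 → 10111100100100 = 12068
(equivalently, 3017 × 2^2 = 3017 × 4)

12068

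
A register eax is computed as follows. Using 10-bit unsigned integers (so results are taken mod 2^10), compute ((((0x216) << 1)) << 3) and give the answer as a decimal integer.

0x216 = 1000010110
→ << 1 (mod 2^10) → 0000101100 = 44
→ << 3 (mod 2^10) → 0101100000 = 352

352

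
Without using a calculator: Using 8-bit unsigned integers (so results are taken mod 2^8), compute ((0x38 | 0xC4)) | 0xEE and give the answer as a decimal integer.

0x38 = 00111000
0xC4 = 11000100
→ | → 11111100 = 252
0xEE = 11101110
→ | → 11111110 = 254

254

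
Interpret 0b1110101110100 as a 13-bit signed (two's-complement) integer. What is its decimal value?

pattern = 1110101110100 (MSB is 1 ⇒ negative)
Invert: 0001010001011, add 1 → 0001010001100 = 652, so the value is -652.
(Equivalently: 7540 - 2^13 = 7540 - 8192 = -652.)

-652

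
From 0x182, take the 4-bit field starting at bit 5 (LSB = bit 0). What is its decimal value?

12

v = 110000010
Shift right by 5: 1100
Mask low 4 bits: 1100 = 12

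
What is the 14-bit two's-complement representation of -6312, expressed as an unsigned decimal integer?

6312 in 14 bits: 01100010101000
Invert: 10011101010111
Add 1:  10011101011000 = 10072
(Check: 2^14 - 6312 = 16384 - 6312 = 10072.)

10072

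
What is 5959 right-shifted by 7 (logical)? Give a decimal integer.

46

5959 = 1011101000111
shift right by 7 → 0000000101110 = 46
(equivalently, floor(5959 / 128))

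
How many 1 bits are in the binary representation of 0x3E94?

0x3E94 = 11111010010100
Count the 1s: 1 + 1 + 1 + 1 + 1 + 1 + 1 + 1 = 8

8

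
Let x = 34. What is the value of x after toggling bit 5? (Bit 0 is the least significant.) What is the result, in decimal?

x = 00100010
bit 5 is currently 1; toggle it via x ^ (1 << 5) = x ^ 32
→ 00000010 = 2

2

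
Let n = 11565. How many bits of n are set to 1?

11565 = 10110100101101
Count the 1s: 1 + 1 + 1 + 1 + 1 + 1 + 1 + 1 = 8

8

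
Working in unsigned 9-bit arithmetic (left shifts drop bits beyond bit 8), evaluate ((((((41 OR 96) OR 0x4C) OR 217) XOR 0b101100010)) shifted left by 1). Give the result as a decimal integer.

318

41 = 000101001
96 = 001100000
→ OR → 001101001 = 105
0x4C = 001001100
→ OR → 001101101 = 109
217 = 011011001
→ OR → 011111101 = 253
0b101100010 = 101100010
→ XOR → 110011111 = 415
→ shifted left by 1 (mod 2^9) → 100111110 = 318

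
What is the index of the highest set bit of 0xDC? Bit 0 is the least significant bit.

0xDC = 11011100
The topmost 1 is at position 7 (since 2^7 = 128 ≤ 220 < 256).

7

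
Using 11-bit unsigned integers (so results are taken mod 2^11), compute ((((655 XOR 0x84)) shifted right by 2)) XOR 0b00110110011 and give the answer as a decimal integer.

655 = 01010001111
0x84 = 00010000100
→ XOR → 01000001011 = 523
→ shifted right by 2 → 00010000010 = 130
0b00110110011 = 00110110011
→ XOR → 00100110001 = 305

305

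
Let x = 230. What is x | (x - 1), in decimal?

x = 11100110 = 230
x - 1 = 11100101
OR    = 11100111 = 231
(x | (x - 1) sets all bits below the lowest set bit.)

231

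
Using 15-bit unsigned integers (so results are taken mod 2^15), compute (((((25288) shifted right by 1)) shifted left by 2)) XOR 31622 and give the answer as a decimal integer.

15894

25288 = 110001011001000
→ shifted right by 1 → 011000101100100 = 12644
→ shifted left by 2 (mod 2^15) → 100010110010000 = 17808
31622 = 111101110000110
→ XOR → 011111000010110 = 15894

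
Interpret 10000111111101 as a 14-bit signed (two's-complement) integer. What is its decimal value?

-7683

pattern = 10000111111101 (MSB is 1 ⇒ negative)
Invert: 01111000000010, add 1 → 01111000000011 = 7683, so the value is -7683.
(Equivalently: 8701 - 2^14 = 8701 - 16384 = -7683.)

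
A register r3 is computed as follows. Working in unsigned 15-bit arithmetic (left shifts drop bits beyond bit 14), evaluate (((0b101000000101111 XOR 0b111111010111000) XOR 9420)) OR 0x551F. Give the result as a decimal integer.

0b101000000101111 = 101000000101111
0b111111010111000 = 111111010111000
→ XOR → 010111010010111 = 11927
9420 = 010010011001100
→ XOR → 000101001011011 = 2651
0x551F = 101010100011111
→ OR → 101111101011111 = 24415

24415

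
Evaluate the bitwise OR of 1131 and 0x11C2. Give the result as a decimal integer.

1131 = 0010001101011
0x11C2 = 1000111000010
 OR → 1010111101011 = 5611

5611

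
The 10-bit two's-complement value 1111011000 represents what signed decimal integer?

pattern = 1111011000 (MSB is 1 ⇒ negative)
Invert: 0000100111, add 1 → 0000101000 = 40, so the value is -40.
(Equivalently: 984 - 2^10 = 984 - 1024 = -40.)

-40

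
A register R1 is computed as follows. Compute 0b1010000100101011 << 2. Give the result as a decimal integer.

x = 001010000100101011
shift left by 2 → 101000010010101100 = 165036
(equivalently, 41259 × 2^2 = 41259 × 4)

165036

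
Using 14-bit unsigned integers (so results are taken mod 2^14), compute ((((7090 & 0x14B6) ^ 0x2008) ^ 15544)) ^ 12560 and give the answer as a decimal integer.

15634

7090 = 01101110110010
0x14B6 = 01010010110110
→ & → 01000010110010 = 4274
0x2008 = 10000000001000
→ ^ → 11000010111010 = 12474
15544 = 11110010111000
→ ^ → 00110000000010 = 3074
12560 = 11000100010000
→ ^ → 11110100010010 = 15634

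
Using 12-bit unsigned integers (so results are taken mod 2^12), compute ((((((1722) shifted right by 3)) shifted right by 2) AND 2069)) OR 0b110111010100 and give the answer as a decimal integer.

1722 = 011010111010
→ shifted right by 3 → 000011010111 = 215
→ shifted right by 2 → 000000110101 = 53
2069 = 100000010101
→ AND → 000000010101 = 21
0b110111010100 = 110111010100
→ OR → 110111010101 = 3541

3541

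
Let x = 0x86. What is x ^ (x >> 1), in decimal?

197

x = 10000110 = 134
x>>1 = 01000011
XOR  = 11000101 = 197
(x ^ (x >> 1) gives the standard binary-reflected Gray code of x.)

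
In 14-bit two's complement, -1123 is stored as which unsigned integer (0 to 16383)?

1123 in 14 bits: 00010001100011
Invert: 11101110011100
Add 1:  11101110011101 = 15261
(Check: 2^14 - 1123 = 16384 - 1123 = 15261.)

15261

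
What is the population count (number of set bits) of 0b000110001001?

4

n = 110001001
Count the 1s: 1 + 1 + 1 + 1 = 4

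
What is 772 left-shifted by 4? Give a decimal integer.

12352

772 = 00001100000100
shift left by 4 → 11000001000000 = 12352
(equivalently, 772 × 2^4 = 772 × 16)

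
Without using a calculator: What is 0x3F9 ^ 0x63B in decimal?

0x3F9 = 01111111001
0x63B = 11000111011
XOR → 10111000010 = 1474

1474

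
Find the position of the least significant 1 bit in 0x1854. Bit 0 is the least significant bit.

2

0x1854 = 1100001010100
Trailing zeros: 2, so the lowest set bit is bit 2 (value 4).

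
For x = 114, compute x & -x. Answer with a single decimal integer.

2

x = 1110010 = 114
-x (two's complement) = …0001110
AND   = 0000010 = 2
(x & -x isolates the lowest set bit of x.)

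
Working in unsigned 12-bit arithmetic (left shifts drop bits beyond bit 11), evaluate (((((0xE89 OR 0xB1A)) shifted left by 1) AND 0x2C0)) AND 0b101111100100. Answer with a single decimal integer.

0xE89 = 111010001001
0xB1A = 101100011010
→ OR → 111110011011 = 3995
→ shifted left by 1 (mod 2^12) → 111100110110 = 3894
0x2C0 = 001011000000
→ AND → 001000000000 = 512
0b101111100100 = 101111100100
→ AND → 001000000000 = 512

512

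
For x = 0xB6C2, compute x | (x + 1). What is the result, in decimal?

46787

x = 1011011011000010 = 46786
x + 1 = 1011011011000011
OR    = 1011011011000011 = 46787
(x | (x + 1) sets the lowest cleared bit.)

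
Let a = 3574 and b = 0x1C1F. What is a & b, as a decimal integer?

3574 = 0110111110110
0x1C1F = 1110000011111
AND → 0110000010110 = 3094

3094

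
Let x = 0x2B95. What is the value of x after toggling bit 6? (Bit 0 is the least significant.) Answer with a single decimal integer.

x = 10101110010101
bit 6 is currently 0; toggle it via x ^ (1 << 6) = x ^ 64
→ 10101111010101 = 11221

11221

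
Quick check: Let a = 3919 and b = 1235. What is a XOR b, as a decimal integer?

2972

3919 = 111101001111
1235 = 010011010011
XOR → 101110011100 = 2972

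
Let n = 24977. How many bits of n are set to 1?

6

24977 = 110000110010001
Count the 1s: 1 + 1 + 1 + 1 + 1 + 1 = 6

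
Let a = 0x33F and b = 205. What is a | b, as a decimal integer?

1023

0x33F = 1100111111
205 = 0011001101
 OR → 1111111111 = 1023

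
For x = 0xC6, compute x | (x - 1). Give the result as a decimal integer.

x = 11000110 = 198
x - 1 = 11000101
OR    = 11000111 = 199
(x | (x - 1) sets all bits below the lowest set bit.)

199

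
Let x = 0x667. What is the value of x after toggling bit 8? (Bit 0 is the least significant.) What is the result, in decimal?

x = 011001100111
bit 8 is currently 0; toggle it via x ^ (1 << 8) = x ^ 256
→ 011101100111 = 1895

1895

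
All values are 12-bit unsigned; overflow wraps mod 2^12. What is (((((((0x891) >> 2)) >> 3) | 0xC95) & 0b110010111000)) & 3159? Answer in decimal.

3088

0x891 = 100010010001
→ >> 2 → 001000100100 = 548
→ >> 3 → 000001000100 = 68
0xC95 = 110010010101
→ | → 110011010101 = 3285
0b110010111000 = 110010111000
→ & → 110010010000 = 3216
3159 = 110001010111
→ & → 110000010000 = 3088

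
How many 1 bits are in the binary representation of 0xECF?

0xECF = 111011001111
Count the 1s: 1 + 1 + 1 + 1 + 1 + 1 + 1 + 1 + 1 = 9

9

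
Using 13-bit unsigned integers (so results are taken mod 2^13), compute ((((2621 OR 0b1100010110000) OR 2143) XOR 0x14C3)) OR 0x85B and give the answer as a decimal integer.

3711

2621 = 0101000111101
0b1100010110000 = 1100010110000
→ OR → 1101010111101 = 6845
2143 = 0100001011111
→ OR → 1101011111111 = 6911
0x14C3 = 1010011000011
→ XOR → 0111000111100 = 3644
0x85B = 0100001011011
→ OR → 0111001111111 = 3711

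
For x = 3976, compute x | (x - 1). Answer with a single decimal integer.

3983

x = 111110001000 = 3976
x - 1 = 111110000111
OR    = 111110001111 = 3983
(x | (x - 1) sets all bits below the lowest set bit.)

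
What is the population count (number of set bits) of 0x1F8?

6

0x1F8 = 111111000
Count the 1s: 1 + 1 + 1 + 1 + 1 + 1 = 6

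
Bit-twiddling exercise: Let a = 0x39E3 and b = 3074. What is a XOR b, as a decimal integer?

0x39E3 = 11100111100011
3074 = 00110000000010
XOR → 11010111100001 = 13793

13793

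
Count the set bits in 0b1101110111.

n = 1101110111
Count the 1s: 1 + 1 + 1 + 1 + 1 + 1 + 1 + 1 = 8

8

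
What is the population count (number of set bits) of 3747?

7

3747 = 111010100011
Count the 1s: 1 + 1 + 1 + 1 + 1 + 1 + 1 = 7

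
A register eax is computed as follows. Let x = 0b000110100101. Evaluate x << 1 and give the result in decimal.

x = 0110100101
shift left by 1 → 1101001010 = 842
(equivalently, 421 × 2^1 = 421 × 2)

842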